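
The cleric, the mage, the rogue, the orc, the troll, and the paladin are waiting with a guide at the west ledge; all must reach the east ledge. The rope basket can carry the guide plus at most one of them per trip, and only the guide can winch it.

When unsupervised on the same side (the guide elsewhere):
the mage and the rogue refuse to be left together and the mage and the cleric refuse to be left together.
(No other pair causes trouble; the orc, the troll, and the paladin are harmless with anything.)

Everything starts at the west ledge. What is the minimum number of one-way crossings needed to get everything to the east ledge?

Counting alone: the guide can take at most 1 across per trip to the east ledge, so moving all 6 needs at least 6 loaded trips out, with a return between consecutive ones — at least 11 crossings.
The safety rule pushes this higher. Following every safe sequence of crossings, the most of the 6 that can be at the east ledge as the rope basket arrives there on crossing 11 is 5 — never all 6.
So no plan with fewer than 13 crossings exists, and this one achieves 13:
1. Guide goes to the east ledge with the mage.  [the west ledge: the cleric, the orc, the paladin, the rogue, the troll | the east ledge: the mage]
2. Guide goes back to the west ledge alone.  [the west ledge: the cleric, the orc, the paladin, the rogue, the troll | the east ledge: the mage]
3. Guide goes to the east ledge with the cleric.  [the west ledge: the orc, the paladin, the rogue, the troll | the east ledge: the cleric, the mage]
4. Guide goes back to the west ledge with the mage.  [the west ledge: the mage, the orc, the paladin, the rogue, the troll | the east ledge: the cleric]
5. Guide goes to the east ledge with the rogue.  [the west ledge: the mage, the orc, the paladin, the troll | the east ledge: the cleric, the rogue]
6. Guide goes back to the west ledge alone.  [the west ledge: the mage, the orc, the paladin, the troll | the east ledge: the cleric, the rogue]
7. Guide goes to the east ledge with the orc.  [the west ledge: the mage, the paladin, the troll | the east ledge: the cleric, the orc, the rogue]
8. Guide goes back to the west ledge alone.  [the west ledge: the mage, the paladin, the troll | the east ledge: the cleric, the orc, the rogue]
9. Guide goes to the east ledge with the troll.  [the west ledge: the mage, the paladin | the east ledge: the cleric, the orc, the rogue, the troll]
10. Guide goes back to the west ledge alone.  [the west ledge: the mage, the paladin | the east ledge: the cleric, the orc, the rogue, the troll]
11. Guide goes to the east ledge with the paladin.  [the west ledge: the mage | the east ledge: the cleric, the orc, the paladin, the rogue, the troll]
12. Guide goes back to the west ledge alone.  [the west ledge: the mage | the east ledge: the cleric, the orc, the paladin, the rogue, the troll]
13. Guide goes to the east ledge with the mage.  [the west ledge: — | the east ledge: the cleric, the mage, the orc, the paladin, the rogue, the troll]

13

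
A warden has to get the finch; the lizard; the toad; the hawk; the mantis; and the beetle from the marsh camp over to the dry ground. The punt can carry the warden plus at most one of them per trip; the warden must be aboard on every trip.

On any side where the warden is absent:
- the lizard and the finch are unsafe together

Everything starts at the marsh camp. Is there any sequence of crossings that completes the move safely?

Yes

1. Warden goes to the dry ground with the finch.  [the marsh camp: the beetle, the hawk, the lizard, the mantis, the toad | the dry ground: the finch]
2. Warden goes back to the marsh camp alone.  [the marsh camp: the beetle, the hawk, the lizard, the mantis, the toad | the dry ground: the finch]
3. Warden goes to the dry ground with the toad.  [the marsh camp: the beetle, the hawk, the lizard, the mantis | the dry ground: the finch, the toad]
4. Warden goes back to the marsh camp alone.  [the marsh camp: the beetle, the hawk, the lizard, the mantis | the dry ground: the finch, the toad]
5. Warden goes to the dry ground with the hawk.  [the marsh camp: the beetle, the lizard, the mantis | the dry ground: the finch, the hawk, the toad]
6. Warden goes back to the marsh camp alone.  [the marsh camp: the beetle, the lizard, the mantis | the dry ground: the finch, the hawk, the toad]
7. Warden goes to the dry ground with the mantis.  [the marsh camp: the beetle, the lizard | the dry ground: the finch, the hawk, the mantis, the toad]
8. Warden goes back to the marsh camp alone.  [the marsh camp: the beetle, the lizard | the dry ground: the finch, the hawk, the mantis, the toad]
9. Warden goes to the dry ground with the beetle.  [the marsh camp: the lizard | the dry ground: the beetle, the finch, the hawk, the mantis, the toad]
10. Warden goes back to the marsh camp alone.  [the marsh camp: the lizard | the dry ground: the beetle, the finch, the hawk, the mantis, the toad]
11. Warden goes to the dry ground with the lizard.  [the marsh camp: — | the dry ground: the beetle, the finch, the hawk, the lizard, the mantis, the toad]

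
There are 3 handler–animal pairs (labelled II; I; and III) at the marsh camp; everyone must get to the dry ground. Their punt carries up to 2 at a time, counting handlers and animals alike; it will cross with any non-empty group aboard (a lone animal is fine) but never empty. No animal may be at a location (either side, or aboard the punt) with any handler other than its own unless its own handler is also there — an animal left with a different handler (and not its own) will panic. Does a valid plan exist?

Yes

1. animal II and handler II cross → the dry ground.
2. handler II crosses ← the marsh camp.
3. animal I and animal III cross → the dry ground.
4. animal II crosses ← the marsh camp.
5. handler I and handler III cross → the dry ground.
6. animal I and handler I cross ← the marsh camp.
7. handler I and handler II cross → the dry ground.
8. animal III crosses ← the marsh camp.
9. animal I and animal II cross → the dry ground.
10. handler III crosses ← the marsh camp.
11. animal III and handler III cross → the dry ground.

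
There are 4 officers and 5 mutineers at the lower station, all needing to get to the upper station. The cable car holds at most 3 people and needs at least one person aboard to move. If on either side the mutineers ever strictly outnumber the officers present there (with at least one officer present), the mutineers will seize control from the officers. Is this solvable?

The mutineers already outnumber the officers at the lower station before anyone moves, so the starting position itself is disallowed.

No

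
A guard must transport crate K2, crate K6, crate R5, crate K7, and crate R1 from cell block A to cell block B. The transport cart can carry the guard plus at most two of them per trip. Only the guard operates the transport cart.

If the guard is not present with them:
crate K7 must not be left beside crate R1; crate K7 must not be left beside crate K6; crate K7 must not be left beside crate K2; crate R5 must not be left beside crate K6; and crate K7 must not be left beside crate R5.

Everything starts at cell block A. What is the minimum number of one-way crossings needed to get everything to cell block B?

7

Counting alone: the guard can take at most 2 across per trip to cell block B, so moving all 5 needs at least 3 loaded trips out, with a return between consecutive ones — at least 5 crossings.
The safety rule pushes this higher. Following every safe sequence of crossings, the most of the 5 that can be at cell block B as the transport cart arrives there on crossing 5 is 4 — never all 5.
So no plan with fewer than 7 crossings exists, and this one achieves 7:
1. Guard goes to cell block B with crate K6 and crate K7.
2. Guard goes back to cell block A with crate K6.
3. Guard goes to cell block B with crate K2 and crate K6.
4. Guard goes back to cell block A with crate K7.
5. Guard goes to cell block B with crate R1 and crate R5.
6. Guard goes back to cell block A with crate K6.
7. Guard goes to cell block B with crate K6 and crate K7.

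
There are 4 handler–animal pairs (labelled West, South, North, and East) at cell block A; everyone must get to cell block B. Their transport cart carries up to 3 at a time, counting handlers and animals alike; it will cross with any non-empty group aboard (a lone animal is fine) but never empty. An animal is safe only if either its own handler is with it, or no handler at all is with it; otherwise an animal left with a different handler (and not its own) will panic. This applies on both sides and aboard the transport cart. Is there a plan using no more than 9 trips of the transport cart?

Yes — this plan uses 9 crossings (≤ 9):
1. animal West and handler West cross → cell block B.
2. handler West crosses ← cell block A.
3. animal South, handler South, and handler West cross → cell block B.
4. animal West and handler West cross ← cell block A.
5. handler East, handler North, and handler West cross → cell block B.
6. animal South crosses ← cell block A.
7. animal South and animal West cross → cell block B.
8. animal West crosses ← cell block A.
9. animal East, animal North, and animal West cross → cell block B.

Yes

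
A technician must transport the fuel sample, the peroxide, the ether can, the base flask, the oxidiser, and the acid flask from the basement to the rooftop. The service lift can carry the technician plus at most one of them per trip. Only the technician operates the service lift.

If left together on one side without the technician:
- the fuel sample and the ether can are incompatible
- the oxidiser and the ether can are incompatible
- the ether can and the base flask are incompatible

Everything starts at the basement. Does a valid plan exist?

No

Following every safe sequence of crossings from the start, the most of the 6 that can be at the rooftop as the service lift arrives there on crossings 1, 3, 5, 7 is 1, 2, 3, 4 respectively; the best ever achieved is 4 of 6.
From crossing 9 on, no configuration arises that was not already reachable earlier: only 36 distinct safe configurations (who is on which side, and where the service lift is) can ever be reached, none of them has everyone across, and every continuation just revisits them. So no valid plan exists.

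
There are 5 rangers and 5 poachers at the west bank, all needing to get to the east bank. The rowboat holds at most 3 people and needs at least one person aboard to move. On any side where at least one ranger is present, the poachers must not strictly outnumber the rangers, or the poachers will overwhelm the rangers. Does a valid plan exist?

1. 2 poachers → the east bank.  (the west bank: 5R 3P; the east bank: 0R 2P)
2. 1 poacher ← the west bank.  (the west bank: 5R 4P; the east bank: 0R 1P)
3. 3 poachers → the east bank.  (the west bank: 5R 1P; the east bank: 0R 4P)
4. 1 poacher ← the west bank.  (the west bank: 5R 2P; the east bank: 0R 3P)
5. 3 rangers → the east bank.  (the west bank: 2R 2P; the east bank: 3R 3P)
6. 1 ranger and 1 poacher ← the west bank.  (the west bank: 3R 3P; the east bank: 2R 2P)
7. 3 rangers → the east bank.  (the west bank: 0R 3P; the east bank: 5R 2P)
8. 1 poacher ← the west bank.  (the west bank: 0R 4P; the east bank: 5R 1P)
9. 2 poachers → the east bank.  (the west bank: 0R 2P; the east bank: 5R 3P)
10. 1 poacher ← the west bank.  (the west bank: 0R 3P; the east bank: 5R 2P)
11. 3 poachers → the east bank.  (the west bank: 0R 0P; the east bank: 5R 5P)

Yes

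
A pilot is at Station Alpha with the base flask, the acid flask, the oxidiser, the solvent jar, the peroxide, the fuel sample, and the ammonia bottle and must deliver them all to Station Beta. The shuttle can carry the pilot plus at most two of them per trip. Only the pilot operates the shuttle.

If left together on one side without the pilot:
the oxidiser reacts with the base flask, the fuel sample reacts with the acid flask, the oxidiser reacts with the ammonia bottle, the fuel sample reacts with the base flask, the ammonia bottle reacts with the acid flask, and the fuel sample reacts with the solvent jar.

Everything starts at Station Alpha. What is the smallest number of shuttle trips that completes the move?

Whatever the first load, the items left behind include a forbidden pair without the pilot. No opening move is safe, so no plan exists.

impossible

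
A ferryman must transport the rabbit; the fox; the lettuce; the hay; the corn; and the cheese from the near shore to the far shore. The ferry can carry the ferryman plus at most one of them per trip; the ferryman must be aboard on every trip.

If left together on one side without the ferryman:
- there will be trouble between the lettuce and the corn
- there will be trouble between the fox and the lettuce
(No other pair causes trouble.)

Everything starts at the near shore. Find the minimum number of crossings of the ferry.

Counting alone: the ferryman can take at most 1 across per trip to the far shore, so moving all 6 needs at least 6 loaded trips out, with a return between consecutive ones — at least 11 crossings.
The safety rule pushes this higher. Following every safe sequence of crossings, the most of the 6 that can be at the far shore as the ferry arrives there on crossing 11 is 5 — never all 6.
So no plan with fewer than 13 crossings exists, and this one achieves 13:
1. Ferryman goes to the far shore with the lettuce.  [the near shore: the cheese, the corn, the fox, the hay, the rabbit | the far shore: the lettuce]
2. Ferryman goes back to the near shore alone.  [the near shore: the cheese, the corn, the fox, the hay, the rabbit | the far shore: the lettuce]
3. Ferryman goes to the far shore with the rabbit.  [the near shore: the cheese, the corn, the fox, the hay | the far shore: the lettuce, the rabbit]
4. Ferryman goes back to the near shore alone.  [the near shore: the cheese, the corn, the fox, the hay | the far shore: the lettuce, the rabbit]
5. Ferryman goes to the far shore with the fox.  [the near shore: the cheese, the corn, the hay | the far shore: the fox, the lettuce, the rabbit]
6. Ferryman goes back to the near shore with the lettuce.  [the near shore: the cheese, the corn, the hay, the lettuce | the far shore: the fox, the rabbit]
7. Ferryman goes to the far shore with the corn.  [the near shore: the cheese, the hay, the lettuce | the far shore: the corn, the fox, the rabbit]
8. Ferryman goes back to the near shore alone.  [the near shore: the cheese, the hay, the lettuce | the far shore: the corn, the fox, the rabbit]
9. Ferryman goes to the far shore with the hay.  [the near shore: the cheese, the lettuce | the far shore: the corn, the fox, the hay, the rabbit]
10. Ferryman goes back to the near shore alone.  [the near shore: the cheese, the lettuce | the far shore: the corn, the fox, the hay, the rabbit]
11. Ferryman goes to the far shore with the cheese.  [the near shore: the lettuce | the far shore: the cheese, the corn, the fox, the hay, the rabbit]
12. Ferryman goes back to the near shore alone.  [the near shore: the lettuce | the far shore: the cheese, the corn, the fox, the hay, the rabbit]
13. Ferryman goes to the far shore with the lettuce.  [the near shore: — | the far shore: the cheese, the corn, the fox, the hay, the lettuce, the rabbit]

13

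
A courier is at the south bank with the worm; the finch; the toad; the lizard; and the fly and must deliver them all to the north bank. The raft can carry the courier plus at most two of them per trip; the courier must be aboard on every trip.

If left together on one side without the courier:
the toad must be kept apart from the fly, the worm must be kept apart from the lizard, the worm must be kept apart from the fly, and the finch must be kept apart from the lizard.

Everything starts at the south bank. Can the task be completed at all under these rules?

Yes

1. Courier goes to the north bank with the fly and the lizard.  [the south bank: the finch, the toad, the worm | the north bank: the fly, the lizard]
2. Courier goes back to the south bank alone.  [the south bank: the finch, the toad, the worm | the north bank: the fly, the lizard]
3. Courier goes to the north bank with the worm.  [the south bank: the finch, the toad | the north bank: the fly, the lizard, the worm]
4. Courier goes back to the south bank with the fly and the lizard.  [the south bank: the finch, the fly, the lizard, the toad | the north bank: the worm]
5. Courier goes to the north bank with the finch and the toad.  [the south bank: the fly, the lizard | the north bank: the finch, the toad, the worm]
6. Courier goes back to the south bank alone.  [the south bank: the fly, the lizard | the north bank: the finch, the toad, the worm]
7. Courier goes to the north bank with the fly and the lizard.  [the south bank: — | the north bank: the finch, the fly, the lizard, the toad, the worm]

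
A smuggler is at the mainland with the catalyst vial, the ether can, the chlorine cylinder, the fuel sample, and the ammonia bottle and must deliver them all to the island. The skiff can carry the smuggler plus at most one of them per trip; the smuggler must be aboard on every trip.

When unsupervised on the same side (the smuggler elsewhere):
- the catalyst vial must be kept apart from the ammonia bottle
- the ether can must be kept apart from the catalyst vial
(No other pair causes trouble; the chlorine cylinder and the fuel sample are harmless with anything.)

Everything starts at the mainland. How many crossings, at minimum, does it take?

11

Counting alone: the smuggler can take at most 1 across per trip to the island, so moving all 5 needs at least 5 loaded trips out, with a return between consecutive ones — at least 9 crossings.
The safety rule pushes this higher. Following every safe sequence of crossings, the most of the 5 that can be at the island as the skiff arrives there on crossing 9 is 4 — never all 5.
So no plan with fewer than 11 crossings exists, and this one achieves 11:
1. Smuggler goes to the island with the catalyst vial.  [the mainland: the ammonia bottle, the chlorine cylinder, the ether can, the fuel sample | the island: the catalyst vial]
2. Smuggler goes back to the mainland alone.  [the mainland: the ammonia bottle, the chlorine cylinder, the ether can, the fuel sample | the island: the catalyst vial]
3. Smuggler goes to the island with the ether can.  [the mainland: the ammonia bottle, the chlorine cylinder, the fuel sample | the island: the catalyst vial, the ether can]
4. Smuggler goes back to the mainland with the catalyst vial.  [the mainland: the ammonia bottle, the catalyst vial, the chlorine cylinder, the fuel sample | the island: the ether can]
5. Smuggler goes to the island with the ammonia bottle.  [the mainland: the catalyst vial, the chlorine cylinder, the fuel sample | the island: the ammonia bottle, the ether can]
6. Smuggler goes back to the mainland alone.  [the mainland: the catalyst vial, the chlorine cylinder, the fuel sample | the island: the ammonia bottle, the ether can]
7. Smuggler goes to the island with the chlorine cylinder.  [the mainland: the catalyst vial, the fuel sample | the island: the ammonia bottle, the chlorine cylinder, the ether can]
8. Smuggler goes back to the mainland alone.  [the mainland: the catalyst vial, the fuel sample | the island: the ammonia bottle, the chlorine cylinder, the ether can]
9. Smuggler goes to the island with the fuel sample.  [the mainland: the catalyst vial | the island: the ammonia bottle, the chlorine cylinder, the ether can, the fuel sample]
10. Smuggler goes back to the mainland alone.  [the mainland: the catalyst vial | the island: the ammonia bottle, the chlorine cylinder, the ether can, the fuel sample]
11. Smuggler goes to the island with the catalyst vial.  [the mainland: — | the island: the ammonia bottle, the catalyst vial, the chlorine cylinder, the ether can, the fuel sample]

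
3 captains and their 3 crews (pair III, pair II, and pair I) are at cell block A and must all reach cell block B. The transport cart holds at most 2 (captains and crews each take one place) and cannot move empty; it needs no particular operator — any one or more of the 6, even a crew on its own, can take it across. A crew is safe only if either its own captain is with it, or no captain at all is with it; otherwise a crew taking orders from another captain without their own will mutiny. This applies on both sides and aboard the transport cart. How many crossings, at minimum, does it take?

11

Counting alone: each trip to cell block B takes at most 2 across and each return brings at least 1 back, so after t trips out (and t−1 returns) at most 2t − (t−1) of the 6 are across; that first reaches 6 at t = 5, so at least 9 crossings are needed.
The safety rule pushes this higher. Following every safe sequence of crossings, the most of the 6 that can be at cell block B as the transport cart arrives there on crossing 9 is 5 — never all 6.
So no plan with fewer than 11 crossings exists, and this one achieves 11:
1. captain III and crew III cross → cell block B.
2. captain III crosses ← cell block A.
3. crew I and crew II cross → cell block B.
4. crew III crosses ← cell block A.
5. captain I and captain II cross → cell block B.
6. captain II and crew II cross ← cell block A.
7. captain II and captain III cross → cell block B.
8. crew I crosses ← cell block A.
9. crew II and crew III cross → cell block B.
10. captain I crosses ← cell block A.
11. captain I and crew I cross → cell block B.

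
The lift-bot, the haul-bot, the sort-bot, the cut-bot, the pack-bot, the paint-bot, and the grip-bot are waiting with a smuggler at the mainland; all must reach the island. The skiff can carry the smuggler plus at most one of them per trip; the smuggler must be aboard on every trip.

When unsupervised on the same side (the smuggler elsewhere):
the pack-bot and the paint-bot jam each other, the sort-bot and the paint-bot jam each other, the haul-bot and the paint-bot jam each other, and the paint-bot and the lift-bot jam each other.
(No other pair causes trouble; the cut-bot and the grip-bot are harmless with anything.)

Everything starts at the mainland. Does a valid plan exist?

No

Following every safe sequence of crossings from the start, the most of the 7 that can be at the island as the skiff arrives there on crossings 1, 3, 5, 7 is 1, 2, 3, 4 respectively; the best ever achieved is 4 of 7.
From crossing 9 on, no configuration arises that was not already reachable earlier: only 44 distinct safe configurations (who is on which side, and where the skiff is) can ever be reached, none of them has everyone across, and every continuation just revisits them. So no valid plan exists.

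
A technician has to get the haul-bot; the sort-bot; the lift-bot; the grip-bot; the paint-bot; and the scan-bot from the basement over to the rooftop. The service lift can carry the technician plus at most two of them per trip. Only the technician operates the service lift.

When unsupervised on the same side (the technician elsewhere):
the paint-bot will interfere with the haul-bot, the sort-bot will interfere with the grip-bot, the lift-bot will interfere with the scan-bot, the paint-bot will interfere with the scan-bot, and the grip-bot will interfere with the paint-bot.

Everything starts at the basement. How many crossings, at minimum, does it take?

Whatever the first load, the items left behind include a forbidden pair without the technician. No opening move is safe, so no plan exists.

impossible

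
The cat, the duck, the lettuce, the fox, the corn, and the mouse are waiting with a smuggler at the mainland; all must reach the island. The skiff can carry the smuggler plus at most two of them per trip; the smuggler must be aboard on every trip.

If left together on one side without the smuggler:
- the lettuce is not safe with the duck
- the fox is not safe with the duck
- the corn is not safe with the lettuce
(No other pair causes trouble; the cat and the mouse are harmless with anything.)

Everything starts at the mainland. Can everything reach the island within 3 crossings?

No

Counting alone: the smuggler can take at most 2 across per trip to the island, so moving all 6 needs at least 3 loaded trips out, with a return between consecutive ones — at least 5 crossings.
Since 3 < 5, 3 crossings cannot be enough. (The shortest complete plan in fact takes 5:)
1. Smuggler goes to the island with the corn and the duck.
2. Smuggler goes back to the mainland alone.
3. Smuggler goes to the island with the cat and the mouse.
4. Smuggler goes back to the mainland alone.
5. Smuggler goes to the island with the fox and the lettuce.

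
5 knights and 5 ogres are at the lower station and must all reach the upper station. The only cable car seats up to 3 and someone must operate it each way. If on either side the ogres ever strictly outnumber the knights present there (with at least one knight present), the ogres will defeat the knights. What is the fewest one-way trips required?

11

Counting alone: each trip to the upper station takes at most 3 across and each return brings at least 1 back, so after t trips out (and t−1 returns) at most 3t − (t−1) of the 10 are across; that first reaches 10 at t = 5, so at least 9 crossings are needed.
The safety rule pushes this higher. Following every safe sequence of crossings, the most of the 10 that can be at the upper station as the cable car arrives there on crossing 9 is 9 — never all 10.
So no plan with fewer than 11 crossings exists, and this one achieves 11:
1. 2 ogres → the upper station.  (the lower station: 5K 3O; the upper station: 0K 2O)
2. 1 ogre ← the lower station.  (the lower station: 5K 4O; the upper station: 0K 1O)
3. 3 ogres → the upper station.  (the lower station: 5K 1O; the upper station: 0K 4O)
4. 1 ogre ← the lower station.  (the lower station: 5K 2O; the upper station: 0K 3O)
5. 3 knights → the upper station.  (the lower station: 2K 2O; the upper station: 3K 3O)
6. 1 knight and 1 ogre ← the lower station.  (the lower station: 3K 3O; the upper station: 2K 2O)
7. 3 knights → the upper station.  (the lower station: 0K 3O; the upper station: 5K 2O)
8. 1 ogre ← the lower station.  (the lower station: 0K 4O; the upper station: 5K 1O)
9. 2 ogres → the upper station.  (the lower station: 0K 2O; the upper station: 5K 3O)
10. 1 ogre ← the lower station.  (the lower station: 0K 3O; the upper station: 5K 2O)
11. 3 ogres → the upper station.  (the lower station: 0K 0O; the upper station: 5K 5O)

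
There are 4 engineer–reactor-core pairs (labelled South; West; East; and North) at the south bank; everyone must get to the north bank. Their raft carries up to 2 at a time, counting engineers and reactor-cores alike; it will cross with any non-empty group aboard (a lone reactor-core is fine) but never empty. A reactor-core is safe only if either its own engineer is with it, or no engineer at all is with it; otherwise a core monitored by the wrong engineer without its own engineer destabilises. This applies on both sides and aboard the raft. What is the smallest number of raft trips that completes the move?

Following every safe sequence of crossings from the start, the most of the 8 that can be at the north bank as the raft arrives there on crossings 1, 3, 5 is 2, 3, 4 respectively; the best ever achieved is 4 of 8.
From crossing 7 on, no configuration arises that was not already reachable earlier: only 44 distinct safe configurations (who is on which side, and where the raft is) can ever be reached, none of them has everyone across, and every continuation just revisits them. So no valid plan exists.

impossible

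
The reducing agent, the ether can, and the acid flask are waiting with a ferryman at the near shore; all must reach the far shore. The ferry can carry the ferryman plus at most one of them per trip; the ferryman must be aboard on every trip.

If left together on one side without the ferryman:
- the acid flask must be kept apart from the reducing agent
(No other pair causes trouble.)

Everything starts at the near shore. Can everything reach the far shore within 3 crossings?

Counting alone: the ferryman can take at most 1 across per trip to the far shore, so moving all 3 needs at least 3 loaded trips out, with a return between consecutive ones — at least 5 crossings.
Since 3 < 5, 3 crossings cannot be enough. (The shortest complete plan in fact takes 5:)
1. Ferryman goes to the far shore with the reducing agent.  [the near shore: the acid flask, the ether can | the far shore: the reducing agent]
2. Ferryman goes back to the near shore alone.  [the near shore: the acid flask, the ether can | the far shore: the reducing agent]
3. Ferryman goes to the far shore with the ether can.  [the near shore: the acid flask | the far shore: the ether can, the reducing agent]
4. Ferryman goes back to the near shore alone.  [the near shore: the acid flask | the far shore: the ether can, the reducing agent]
5. Ferryman goes to the far shore with the acid flask.  [the near shore: — | the far shore: the acid flask, the ether can, the reducing agent]

No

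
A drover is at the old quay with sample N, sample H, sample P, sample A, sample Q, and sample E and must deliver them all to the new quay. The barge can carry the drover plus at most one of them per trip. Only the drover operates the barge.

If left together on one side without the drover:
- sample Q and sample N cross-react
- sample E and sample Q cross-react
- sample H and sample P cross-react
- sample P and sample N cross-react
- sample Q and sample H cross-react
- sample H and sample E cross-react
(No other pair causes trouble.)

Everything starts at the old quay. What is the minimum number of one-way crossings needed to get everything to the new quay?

impossible

Whatever the first load, the items left behind include a forbidden pair without the drover. No opening move is safe, so no plan exists.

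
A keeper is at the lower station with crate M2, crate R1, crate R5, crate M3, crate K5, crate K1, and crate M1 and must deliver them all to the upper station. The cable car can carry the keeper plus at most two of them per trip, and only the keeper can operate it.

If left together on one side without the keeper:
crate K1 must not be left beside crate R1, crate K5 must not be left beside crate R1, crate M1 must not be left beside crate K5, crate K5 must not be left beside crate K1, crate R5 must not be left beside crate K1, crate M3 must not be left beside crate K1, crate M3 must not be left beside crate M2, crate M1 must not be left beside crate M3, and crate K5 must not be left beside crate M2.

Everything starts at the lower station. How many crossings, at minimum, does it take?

impossible

Whatever the first load, the items left behind include a forbidden pair without the keeper. No opening move is safe, so no plan exists.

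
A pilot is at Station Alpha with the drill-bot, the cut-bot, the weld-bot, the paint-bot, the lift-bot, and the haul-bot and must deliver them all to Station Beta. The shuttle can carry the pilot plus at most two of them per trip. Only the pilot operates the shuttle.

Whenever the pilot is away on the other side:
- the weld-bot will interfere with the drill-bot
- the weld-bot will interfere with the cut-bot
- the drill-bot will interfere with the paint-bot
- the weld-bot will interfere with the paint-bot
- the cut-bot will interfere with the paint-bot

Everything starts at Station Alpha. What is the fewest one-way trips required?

Counting alone: the pilot can take at most 2 across per trip to Station Beta, so moving all 6 needs at least 3 loaded trips out, with a return between consecutive ones — at least 5 crossings.
The safety rule pushes this higher. Following every safe sequence of crossings, the most of the 6 that can be at Station Beta as the shuttle arrives there on crossings 5, 7 is 4, 5 respectively — never all 6.
So no plan with fewer than 9 crossings exists, and this one achieves 9:
1. Pilot goes to Station Beta with the paint-bot and the weld-bot.
2. Pilot goes back to Station Alpha with the weld-bot.
3. Pilot goes to Station Beta with the cut-bot and the drill-bot.
4. Pilot goes back to Station Alpha with the paint-bot.
5. Pilot goes to Station Beta with the lift-bot and the weld-bot.
6. Pilot goes back to Station Alpha with the weld-bot.
7. Pilot goes to Station Beta with the haul-bot and the weld-bot.
8. Pilot goes back to Station Alpha with the weld-bot.
9. Pilot goes to Station Beta with the paint-bot and the weld-bot.

9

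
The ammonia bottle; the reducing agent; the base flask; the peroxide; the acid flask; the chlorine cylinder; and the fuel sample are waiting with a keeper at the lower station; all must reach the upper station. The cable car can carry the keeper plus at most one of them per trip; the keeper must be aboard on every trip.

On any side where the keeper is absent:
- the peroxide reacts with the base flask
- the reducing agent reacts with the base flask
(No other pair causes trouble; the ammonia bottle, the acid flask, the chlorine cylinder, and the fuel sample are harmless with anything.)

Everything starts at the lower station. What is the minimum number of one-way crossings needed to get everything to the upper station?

15

Counting alone: the keeper can take at most 1 across per trip to the upper station, so moving all 7 needs at least 7 loaded trips out, with a return between consecutive ones — at least 13 crossings.
The safety rule pushes this higher. Following every safe sequence of crossings, the most of the 7 that can be at the upper station as the cable car arrives there on crossing 13 is 6 — never all 7.
So no plan with fewer than 15 crossings exists, and this one achieves 15:
1. Keeper goes to the upper station with the base flask.  [the lower station: the acid flask, the ammonia bottle, the chlorine cylinder, the fuel sample, the peroxide, the reducing agent | the upper station: the base flask]
2. Keeper goes back to the lower station alone.  [the lower station: the acid flask, the ammonia bottle, the chlorine cylinder, the fuel sample, the peroxide, the reducing agent | the upper station: the base flask]
3. Keeper goes to the upper station with the ammonia bottle.  [the lower station: the acid flask, the chlorine cylinder, the fuel sample, the peroxide, the reducing agent | the upper station: the ammonia bottle, the base flask]
4. Keeper goes back to the lower station alone.  [the lower station: the acid flask, the chlorine cylinder, the fuel sample, the peroxide, the reducing agent | the upper station: the ammonia bottle, the base flask]
5. Keeper goes to the upper station with the reducing agent.  [the lower station: the acid flask, the chlorine cylinder, the fuel sample, the peroxide | the upper station: the ammonia bottle, the base flask, the reducing agent]
6. Keeper goes back to the lower station with the base flask.  [the lower station: the acid flask, the base flask, the chlorine cylinder, the fuel sample, the peroxide | the upper station: the ammonia bottle, the reducing agent]
7. Keeper goes to the upper station with the peroxide.  [the lower station: the acid flask, the base flask, the chlorine cylinder, the fuel sample | the upper station: the ammonia bottle, the peroxide, the reducing agent]
8. Keeper goes back to the lower station alone.  [the lower station: the acid flask, the base flask, the chlorine cylinder, the fuel sample | the upper station: the ammonia bottle, the peroxide, the reducing agent]
9. Keeper goes to the upper station with the acid flask.  [the lower station: the base flask, the chlorine cylinder, the fuel sample | the upper station: the acid flask, the ammonia bottle, the peroxide, the reducing agent]
10. Keeper goes back to the lower station alone.  [the lower station: the base flask, the chlorine cylinder, the fuel sample | the upper station: the acid flask, the ammonia bottle, the peroxide, the reducing agent]
11. Keeper goes to the upper station with the chlorine cylinder.  [the lower station: the base flask, the fuel sample | the upper station: the acid flask, the ammonia bottle, the chlorine cylinder, the peroxide, the reducing agent]
12. Keeper goes back to the lower station alone.  [the lower station: the base flask, the fuel sample | the upper station: the acid flask, the ammonia bottle, the chlorine cylinder, the peroxide, the reducing agent]
13. Keeper goes to the upper station with the fuel sample.  [the lower station: the base flask | the upper station: the acid flask, the ammonia bottle, the chlorine cylinder, the fuel sample, the peroxide, the reducing agent]
14. Keeper goes back to the lower station alone.  [the lower station: the base flask | the upper station: the acid flask, the ammonia bottle, the chlorine cylinder, the fuel sample, the peroxide, the reducing agent]
15. Keeper goes to the upper station with the base flask.  [the lower station: — | the upper station: the acid flask, the ammonia bottle, the base flask, the chlorine cylinder, the fuel sample, the peroxide, the reducing agent]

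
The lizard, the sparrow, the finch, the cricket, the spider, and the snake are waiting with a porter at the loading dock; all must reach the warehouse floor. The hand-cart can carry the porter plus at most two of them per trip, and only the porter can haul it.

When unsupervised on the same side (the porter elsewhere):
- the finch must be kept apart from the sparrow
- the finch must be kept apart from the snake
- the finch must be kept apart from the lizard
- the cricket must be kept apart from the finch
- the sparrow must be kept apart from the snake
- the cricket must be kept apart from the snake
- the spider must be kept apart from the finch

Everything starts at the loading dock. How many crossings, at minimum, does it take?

Counting alone: the porter can take at most 2 across per trip to the warehouse floor, so moving all 6 needs at least 3 loaded trips out, with a return between consecutive ones — at least 5 crossings.
The safety rule pushes this higher. Following every safe sequence of crossings, the most of the 6 that can be at the warehouse floor as the hand-cart arrives there on crossings 5, 7 is 4, 5 respectively — never all 6.
So no plan with fewer than 9 crossings exists, and this one achieves 9:
1. Porter goes to the warehouse floor with the finch and the snake.  [the loading dock: the cricket, the lizard, the sparrow, the spider | the warehouse floor: the finch, the snake]
2. Porter goes back to the loading dock with the finch.  [the loading dock: the cricket, the finch, the lizard, the sparrow, the spider | the warehouse floor: the snake]
3. Porter goes to the warehouse floor with the finch and the lizard.  [the loading dock: the cricket, the sparrow, the spider | the warehouse floor: the finch, the lizard, the snake]
4. Porter goes back to the loading dock with the finch.  [the loading dock: the cricket, the finch, the sparrow, the spider | the warehouse floor: the lizard, the snake]
5. Porter goes to the warehouse floor with the finch and the spider.  [the loading dock: the cricket, the sparrow | the warehouse floor: the finch, the lizard, the snake, the spider]
6. Porter goes back to the loading dock with the finch.  [the loading dock: the cricket, the finch, the sparrow | the warehouse floor: the lizard, the snake, the spider]
7. Porter goes to the warehouse floor with the cricket and the sparrow.  [the loading dock: the finch | the warehouse floor: the cricket, the lizard, the snake, the sparrow, the spider]
8. Porter goes back to the loading dock with the snake.  [the loading dock: the finch, the snake | the warehouse floor: the cricket, the lizard, the sparrow, the spider]
9. Porter goes to the warehouse floor with the finch and the snake.  [the loading dock: — | the warehouse floor: the cricket, the finch, the lizard, the snake, the sparrow, the spider]

9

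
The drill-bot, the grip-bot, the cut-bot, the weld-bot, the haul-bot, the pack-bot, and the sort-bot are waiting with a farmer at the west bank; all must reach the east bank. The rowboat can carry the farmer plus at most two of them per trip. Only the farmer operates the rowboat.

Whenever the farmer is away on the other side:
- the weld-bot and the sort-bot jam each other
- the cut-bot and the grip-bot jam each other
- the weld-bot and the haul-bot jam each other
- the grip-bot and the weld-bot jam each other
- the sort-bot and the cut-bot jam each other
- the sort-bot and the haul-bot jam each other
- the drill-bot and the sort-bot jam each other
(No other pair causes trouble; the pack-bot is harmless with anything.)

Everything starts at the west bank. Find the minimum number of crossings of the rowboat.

impossible

Whatever the first load, the items left behind include a forbidden pair without the farmer. No opening move is safe, so no plan exists.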